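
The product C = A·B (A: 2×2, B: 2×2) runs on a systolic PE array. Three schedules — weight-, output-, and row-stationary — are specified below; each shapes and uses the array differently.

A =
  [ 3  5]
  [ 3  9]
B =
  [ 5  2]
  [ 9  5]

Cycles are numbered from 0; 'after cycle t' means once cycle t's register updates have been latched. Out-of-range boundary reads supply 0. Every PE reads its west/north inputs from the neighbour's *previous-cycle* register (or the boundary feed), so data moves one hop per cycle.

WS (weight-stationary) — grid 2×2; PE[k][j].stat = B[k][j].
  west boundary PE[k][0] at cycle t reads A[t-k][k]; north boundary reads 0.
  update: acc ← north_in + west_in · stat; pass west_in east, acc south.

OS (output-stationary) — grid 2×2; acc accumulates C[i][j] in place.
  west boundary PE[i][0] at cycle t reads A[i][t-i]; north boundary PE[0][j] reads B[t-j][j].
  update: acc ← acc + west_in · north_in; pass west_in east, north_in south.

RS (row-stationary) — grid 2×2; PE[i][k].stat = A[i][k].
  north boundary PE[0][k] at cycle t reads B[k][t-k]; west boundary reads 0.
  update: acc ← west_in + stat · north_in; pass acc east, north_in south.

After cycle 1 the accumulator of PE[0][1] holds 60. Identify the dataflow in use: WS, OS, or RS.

Under WS (2×2), PE[0][1]:
  cycle 0: PE[0][1] → acc 0, east 0, south 0
  cycle 1: PE[0][1] → acc 6, east 3, south 6
Under OS (2×2), PE[0][1]:
  cycle 0: PE[0][1] → acc 0, east 0, south 0
  cycle 1: PE[0][1] → acc 6, east 3, south 2
Under RS (2×2), PE[0][1]:
  cycle 0: PE[0][1] → acc 0, east 0, south 0
  cycle 1: PE[0][1] → acc 60, east 60, south 9

dataflow = RS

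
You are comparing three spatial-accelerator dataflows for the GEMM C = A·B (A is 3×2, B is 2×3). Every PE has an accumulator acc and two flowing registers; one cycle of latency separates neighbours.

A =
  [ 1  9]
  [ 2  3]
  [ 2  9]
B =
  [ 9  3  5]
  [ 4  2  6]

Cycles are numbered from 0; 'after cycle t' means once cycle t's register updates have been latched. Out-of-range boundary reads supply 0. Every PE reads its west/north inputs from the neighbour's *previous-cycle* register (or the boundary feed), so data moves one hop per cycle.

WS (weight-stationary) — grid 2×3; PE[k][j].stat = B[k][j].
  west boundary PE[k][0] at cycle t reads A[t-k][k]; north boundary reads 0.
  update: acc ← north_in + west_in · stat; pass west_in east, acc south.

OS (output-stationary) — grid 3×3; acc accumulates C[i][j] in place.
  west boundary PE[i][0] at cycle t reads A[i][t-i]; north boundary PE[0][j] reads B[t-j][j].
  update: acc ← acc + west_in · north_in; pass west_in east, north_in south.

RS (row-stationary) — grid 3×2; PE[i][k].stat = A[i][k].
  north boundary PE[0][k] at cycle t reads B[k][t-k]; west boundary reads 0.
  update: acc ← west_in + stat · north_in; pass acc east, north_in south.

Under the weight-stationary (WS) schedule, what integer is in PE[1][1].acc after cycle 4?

PE[1][1].acc = 24

Tracing WS — 2×3 array, target PE[1][1]:
  @0  [0,1]  acc 0  |  →0  ↓0
  @0  [1,0]  acc 0  |  →0  ↓0
  @0  [1,1]  acc 0  |  →0  ↓0
  @1  [0,1]  acc 3  |  →1  ↓3
  @1  [1,0]  acc 45  |  →9  ↓45
  @1  [1,1]  acc 0  |  →0  ↓0
  @2  [0,1]  acc 6  |  →2  ↓6
  @2  [1,0]  acc 30  |  →3  ↓30
  @2  [1,1]  acc 21  |  →9  ↓21
  @3  [0,1]  acc 6  |  →2  ↓6
  @3  [1,0]  acc 54  |  →9  ↓54
  @3  [1,1]  acc 12  |  →3  ↓12
  @4  [0,1]  acc 0  |  →0  ↓0
  @4  [1,0]  acc 0  |  →0  ↓0
  @4  [1,1]  acc 24  |  →9  ↓24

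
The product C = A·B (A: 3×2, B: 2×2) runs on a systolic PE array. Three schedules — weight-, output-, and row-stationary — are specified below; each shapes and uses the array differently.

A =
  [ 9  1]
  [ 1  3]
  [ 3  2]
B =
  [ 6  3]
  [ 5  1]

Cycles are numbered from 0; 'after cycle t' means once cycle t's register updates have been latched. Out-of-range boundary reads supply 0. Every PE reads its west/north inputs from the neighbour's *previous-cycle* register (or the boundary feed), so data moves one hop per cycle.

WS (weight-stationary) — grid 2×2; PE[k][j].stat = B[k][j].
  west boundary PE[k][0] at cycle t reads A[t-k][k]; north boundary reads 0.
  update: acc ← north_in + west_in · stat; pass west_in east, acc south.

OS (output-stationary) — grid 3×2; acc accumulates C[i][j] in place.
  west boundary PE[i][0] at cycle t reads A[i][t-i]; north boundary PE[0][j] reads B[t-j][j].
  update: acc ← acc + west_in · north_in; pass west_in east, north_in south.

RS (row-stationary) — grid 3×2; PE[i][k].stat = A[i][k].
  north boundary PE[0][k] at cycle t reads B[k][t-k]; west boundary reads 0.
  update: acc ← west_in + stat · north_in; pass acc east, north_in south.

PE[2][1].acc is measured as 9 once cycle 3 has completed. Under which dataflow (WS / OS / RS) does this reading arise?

dataflow = OS

WS: PE[2][1] is outside its 2×2 grid.
OS [3×2] PE[2][1] across cycles:
  [0] (2,1) acc=0 (h:0 v:0)
  [1] (2,1) acc=0 (h:0 v:0)
  [2] (2,1) acc=0 (h:0 v:0)
  [3] (2,1) acc=9 (h:3 v:3)
RS [3×2] PE[2][1] across cycles:
  [0] (2,1) acc=0 (h:0 v:0)
  [1] (2,1) acc=0 (h:0 v:0)
  [2] (2,1) acc=0 (h:0 v:0)
  [3] (2,1) acc=28 (h:28 v:5)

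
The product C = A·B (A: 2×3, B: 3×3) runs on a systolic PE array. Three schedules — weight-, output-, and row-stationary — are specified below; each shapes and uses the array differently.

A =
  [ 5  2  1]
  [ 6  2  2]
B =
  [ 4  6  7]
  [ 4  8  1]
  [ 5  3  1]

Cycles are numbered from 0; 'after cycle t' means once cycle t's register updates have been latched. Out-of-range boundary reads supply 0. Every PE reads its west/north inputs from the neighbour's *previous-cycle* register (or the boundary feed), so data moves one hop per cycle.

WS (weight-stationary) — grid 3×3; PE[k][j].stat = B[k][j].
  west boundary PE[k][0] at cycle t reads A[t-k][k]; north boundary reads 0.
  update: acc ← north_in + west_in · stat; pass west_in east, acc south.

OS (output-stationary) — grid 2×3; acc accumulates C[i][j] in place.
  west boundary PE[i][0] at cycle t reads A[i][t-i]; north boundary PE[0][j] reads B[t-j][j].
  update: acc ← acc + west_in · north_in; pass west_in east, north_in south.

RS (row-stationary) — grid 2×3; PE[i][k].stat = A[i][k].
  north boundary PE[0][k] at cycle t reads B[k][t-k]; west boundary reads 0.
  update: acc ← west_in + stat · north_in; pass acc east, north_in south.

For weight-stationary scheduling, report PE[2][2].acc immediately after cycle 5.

Tracing WS — 3×3 array, target PE[2][2]:
  cycle 0: PE[1][2] → acc 0, east 0, south 0
  cycle 0: PE[2][1] → acc 0, east 0, south 0
  cycle 0: PE[2][2] → acc 0, east 0, south 0
  cycle 1: PE[1][2] → acc 0, east 0, south 0
  cycle 1: PE[2][1] → acc 0, east 0, south 0
  cycle 1: PE[2][2] → acc 0, east 0, south 0
  cycle 2: PE[1][2] → acc 0, east 0, south 0
  cycle 2: PE[2][1] → acc 0, east 0, south 0
  cycle 2: PE[2][2] → acc 0, east 0, south 0
  cycle 3: PE[1][2] → acc 37, east 2, south 37
  cycle 3: PE[2][1] → acc 49, east 1, south 49
  cycle 3: PE[2][2] → acc 0, east 0, south 0
  cycle 4: PE[1][2] → acc 44, east 2, south 44
  cycle 4: PE[2][1] → acc 58, east 2, south 58
  cycle 4: PE[2][2] → acc 38, east 1, south 38
  cycle 5: PE[1][2] → acc 0, east 0, south 0
  cycle 5: PE[2][1] → acc 0, east 0, south 0
  cycle 5: PE[2][2] → acc 46, east 2, south 46

PE[2][2].acc = 46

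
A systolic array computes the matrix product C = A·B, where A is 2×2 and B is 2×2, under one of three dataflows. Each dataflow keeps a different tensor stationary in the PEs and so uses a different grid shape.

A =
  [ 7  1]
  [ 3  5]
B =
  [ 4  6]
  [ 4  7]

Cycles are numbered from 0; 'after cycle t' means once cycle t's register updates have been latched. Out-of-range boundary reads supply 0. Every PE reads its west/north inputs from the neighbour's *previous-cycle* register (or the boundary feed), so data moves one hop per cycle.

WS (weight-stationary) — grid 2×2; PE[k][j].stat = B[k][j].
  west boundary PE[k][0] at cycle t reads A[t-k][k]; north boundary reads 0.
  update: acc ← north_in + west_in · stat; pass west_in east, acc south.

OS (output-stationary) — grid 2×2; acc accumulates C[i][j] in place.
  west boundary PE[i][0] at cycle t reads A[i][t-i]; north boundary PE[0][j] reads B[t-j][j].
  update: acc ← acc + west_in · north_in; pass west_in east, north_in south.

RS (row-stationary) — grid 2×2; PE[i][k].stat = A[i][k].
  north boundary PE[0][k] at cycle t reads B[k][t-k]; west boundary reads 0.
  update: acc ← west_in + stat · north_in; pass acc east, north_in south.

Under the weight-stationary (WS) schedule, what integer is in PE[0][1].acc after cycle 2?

PE[0][1].acc = 18

WS 2×2: PE[0][1] cycle-by-cycle (with neighbour feeds):
  step 0 · PE0,0: acc=28; fwd→7 fwd↓28
  step 0 · PE0,1: acc=0; fwd→0 fwd↓0
  step 1 · PE0,0: acc=12; fwd→3 fwd↓12
  step 1 · PE0,1: acc=42; fwd→7 fwd↓42
  step 2 · PE0,0: acc=0; fwd→0 fwd↓0
  step 2 · PE0,1: acc=18; fwd→3 fwd↓18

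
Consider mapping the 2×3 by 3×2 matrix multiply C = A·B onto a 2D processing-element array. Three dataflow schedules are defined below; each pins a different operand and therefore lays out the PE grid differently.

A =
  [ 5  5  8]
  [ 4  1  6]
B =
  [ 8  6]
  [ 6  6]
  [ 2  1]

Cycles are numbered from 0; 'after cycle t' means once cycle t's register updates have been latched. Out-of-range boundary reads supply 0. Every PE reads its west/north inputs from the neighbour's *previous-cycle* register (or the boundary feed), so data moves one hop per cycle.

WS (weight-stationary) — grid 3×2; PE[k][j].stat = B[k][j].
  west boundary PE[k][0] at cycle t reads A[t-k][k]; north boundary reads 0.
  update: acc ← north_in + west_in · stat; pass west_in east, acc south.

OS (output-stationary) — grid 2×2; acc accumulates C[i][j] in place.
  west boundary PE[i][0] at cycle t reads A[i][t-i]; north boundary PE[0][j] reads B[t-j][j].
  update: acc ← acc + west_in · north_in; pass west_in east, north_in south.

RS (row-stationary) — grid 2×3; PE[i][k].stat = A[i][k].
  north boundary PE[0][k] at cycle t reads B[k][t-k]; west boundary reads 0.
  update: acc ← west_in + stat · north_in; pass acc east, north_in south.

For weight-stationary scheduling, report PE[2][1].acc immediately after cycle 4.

PE[2][1].acc = 36

WS 3×2: PE[2][1] cycle-by-cycle (with neighbour feeds):
  t=0 PE[1][1]: acc=0 h=0 v=0
  t=0 PE[2][0]: acc=0 h=0 v=0
  t=0 PE[2][1]: acc=0 h=0 v=0
  t=1 PE[1][1]: acc=0 h=0 v=0
  t=1 PE[2][0]: acc=0 h=0 v=0
  t=1 PE[2][1]: acc=0 h=0 v=0
  t=2 PE[1][1]: acc=60 h=5 v=60
  t=2 PE[2][0]: acc=86 h=8 v=86
  t=2 PE[2][1]: acc=0 h=0 v=0
  t=3 PE[1][1]: acc=30 h=1 v=30
  t=3 PE[2][0]: acc=50 h=6 v=50
  t=3 PE[2][1]: acc=68 h=8 v=68
  t=4 PE[1][1]: acc=0 h=0 v=0
  t=4 PE[2][0]: acc=0 h=0 v=0
  t=4 PE[2][1]: acc=36 h=6 v=36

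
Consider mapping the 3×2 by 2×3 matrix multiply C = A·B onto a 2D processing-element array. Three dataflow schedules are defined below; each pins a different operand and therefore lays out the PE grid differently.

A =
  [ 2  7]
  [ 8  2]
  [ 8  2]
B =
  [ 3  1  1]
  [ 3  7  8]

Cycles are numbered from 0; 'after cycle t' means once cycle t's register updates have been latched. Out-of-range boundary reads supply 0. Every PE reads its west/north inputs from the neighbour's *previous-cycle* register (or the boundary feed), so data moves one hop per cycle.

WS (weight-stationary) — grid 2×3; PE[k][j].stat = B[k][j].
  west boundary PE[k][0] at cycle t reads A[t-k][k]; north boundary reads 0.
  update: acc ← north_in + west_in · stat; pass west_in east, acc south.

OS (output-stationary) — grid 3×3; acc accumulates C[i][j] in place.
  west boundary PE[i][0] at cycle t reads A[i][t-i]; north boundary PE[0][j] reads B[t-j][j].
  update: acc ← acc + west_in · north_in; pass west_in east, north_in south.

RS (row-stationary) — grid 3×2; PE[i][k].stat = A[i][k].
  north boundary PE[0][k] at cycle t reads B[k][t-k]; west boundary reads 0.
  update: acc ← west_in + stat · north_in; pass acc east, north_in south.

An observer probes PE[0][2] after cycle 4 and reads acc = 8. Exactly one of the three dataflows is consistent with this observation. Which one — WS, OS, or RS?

WS [2×3] PE[0][2] across cycles:
  after 0 — PE[0][2] acc=0, pass-E 0, pass-S 0
  after 1 — PE[0][2] acc=0, pass-E 0, pass-S 0
  after 2 — PE[0][2] acc=2, pass-E 2, pass-S 2
  after 3 — PE[0][2] acc=8, pass-E 8, pass-S 8
  after 4 — PE[0][2] acc=8, pass-E 8, pass-S 8
OS [3×3] PE[0][2] across cycles:
  after 0 — PE[0][2] acc=0, pass-E 0, pass-S 0
  after 1 — PE[0][2] acc=0, pass-E 0, pass-S 0
  after 2 — PE[0][2] acc=2, pass-E 2, pass-S 1
  after 3 — PE[0][2] acc=58, pass-E 7, pass-S 8
  after 4 — PE[0][2] acc=58, pass-E 0, pass-S 0
RS: PE[0][2] is outside its 3×2 grid.

dataflow = WS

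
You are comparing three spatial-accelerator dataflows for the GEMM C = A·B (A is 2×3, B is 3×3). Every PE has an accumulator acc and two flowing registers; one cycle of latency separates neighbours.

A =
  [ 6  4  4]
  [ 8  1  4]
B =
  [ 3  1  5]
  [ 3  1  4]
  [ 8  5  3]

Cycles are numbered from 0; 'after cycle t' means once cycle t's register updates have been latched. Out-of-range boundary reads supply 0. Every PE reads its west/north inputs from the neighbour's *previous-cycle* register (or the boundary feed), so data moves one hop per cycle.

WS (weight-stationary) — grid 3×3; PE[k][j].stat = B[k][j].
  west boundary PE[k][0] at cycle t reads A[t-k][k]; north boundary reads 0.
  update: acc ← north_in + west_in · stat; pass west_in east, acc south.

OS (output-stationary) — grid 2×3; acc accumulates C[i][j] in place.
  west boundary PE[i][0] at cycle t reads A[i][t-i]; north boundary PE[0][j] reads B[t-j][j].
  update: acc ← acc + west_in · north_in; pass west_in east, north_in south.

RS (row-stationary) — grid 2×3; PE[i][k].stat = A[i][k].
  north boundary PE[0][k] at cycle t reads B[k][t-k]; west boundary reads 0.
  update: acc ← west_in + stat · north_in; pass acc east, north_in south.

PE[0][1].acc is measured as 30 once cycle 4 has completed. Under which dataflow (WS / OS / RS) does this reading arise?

— WS: 3×3; PE[0][1] trace:
  cycle 0: PE[0][1] → acc 0, east 0, south 0
  cycle 1: PE[0][1] → acc 6, east 6, south 6
  cycle 2: PE[0][1] → acc 8, east 8, south 8
  cycle 3: PE[0][1] → acc 0, east 0, south 0
  cycle 4: PE[0][1] → acc 0, east 0, south 0
— OS: 2×3; PE[0][1] trace:
  cycle 0: PE[0][1] → acc 0, east 0, south 0
  cycle 1: PE[0][1] → acc 6, east 6, south 1
  cycle 2: PE[0][1] → acc 10, east 4, south 1
  cycle 3: PE[0][1] → acc 30, east 4, south 5
  cycle 4: PE[0][1] → acc 30, east 0, south 0
— RS: 2×3; PE[0][1] trace:
  cycle 0: PE[0][1] → acc 0, east 0, south 0
  cycle 1: PE[0][1] → acc 30, east 30, south 3
  cycle 2: PE[0][1] → acc 10, east 10, south 1
  cycle 3: PE[0][1] → acc 46, east 46, south 4
  cycle 4: PE[0][1] → acc 0, east 0, south 0

dataflow = OS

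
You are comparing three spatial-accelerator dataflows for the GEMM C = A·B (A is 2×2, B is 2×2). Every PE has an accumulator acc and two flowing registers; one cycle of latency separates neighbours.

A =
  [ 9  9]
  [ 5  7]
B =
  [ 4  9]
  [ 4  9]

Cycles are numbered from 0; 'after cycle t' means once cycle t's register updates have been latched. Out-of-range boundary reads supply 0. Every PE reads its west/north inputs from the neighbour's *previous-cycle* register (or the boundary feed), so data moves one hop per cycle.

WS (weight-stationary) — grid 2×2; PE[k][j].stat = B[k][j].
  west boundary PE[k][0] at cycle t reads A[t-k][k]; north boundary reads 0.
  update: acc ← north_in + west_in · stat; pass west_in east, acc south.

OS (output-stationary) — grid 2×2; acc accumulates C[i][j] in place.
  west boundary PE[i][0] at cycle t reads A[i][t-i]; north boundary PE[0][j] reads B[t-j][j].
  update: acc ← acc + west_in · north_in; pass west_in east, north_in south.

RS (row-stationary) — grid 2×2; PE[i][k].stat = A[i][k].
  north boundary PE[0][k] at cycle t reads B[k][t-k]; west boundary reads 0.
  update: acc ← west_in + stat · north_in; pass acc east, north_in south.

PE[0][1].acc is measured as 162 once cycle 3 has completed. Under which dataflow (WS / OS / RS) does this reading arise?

dataflow = OS

— WS: 2×2; PE[0][1] trace:
  t=0 PE[0][1]: acc=0 h=0 v=0
  t=1 PE[0][1]: acc=81 h=9 v=81
  t=2 PE[0][1]: acc=45 h=5 v=45
  t=3 PE[0][1]: acc=0 h=0 v=0
— OS: 2×2; PE[0][1] trace:
  t=0 PE[0][1]: acc=0 h=0 v=0
  t=1 PE[0][1]: acc=81 h=9 v=9
  t=2 PE[0][1]: acc=162 h=9 v=9
  t=3 PE[0][1]: acc=162 h=0 v=0
— RS: 2×2; PE[0][1] trace:
  t=0 PE[0][1]: acc=0 h=0 v=0
  t=1 PE[0][1]: acc=72 h=72 v=4
  t=2 PE[0][1]: acc=162 h=162 v=9
  t=3 PE[0][1]: acc=0 h=0 v=0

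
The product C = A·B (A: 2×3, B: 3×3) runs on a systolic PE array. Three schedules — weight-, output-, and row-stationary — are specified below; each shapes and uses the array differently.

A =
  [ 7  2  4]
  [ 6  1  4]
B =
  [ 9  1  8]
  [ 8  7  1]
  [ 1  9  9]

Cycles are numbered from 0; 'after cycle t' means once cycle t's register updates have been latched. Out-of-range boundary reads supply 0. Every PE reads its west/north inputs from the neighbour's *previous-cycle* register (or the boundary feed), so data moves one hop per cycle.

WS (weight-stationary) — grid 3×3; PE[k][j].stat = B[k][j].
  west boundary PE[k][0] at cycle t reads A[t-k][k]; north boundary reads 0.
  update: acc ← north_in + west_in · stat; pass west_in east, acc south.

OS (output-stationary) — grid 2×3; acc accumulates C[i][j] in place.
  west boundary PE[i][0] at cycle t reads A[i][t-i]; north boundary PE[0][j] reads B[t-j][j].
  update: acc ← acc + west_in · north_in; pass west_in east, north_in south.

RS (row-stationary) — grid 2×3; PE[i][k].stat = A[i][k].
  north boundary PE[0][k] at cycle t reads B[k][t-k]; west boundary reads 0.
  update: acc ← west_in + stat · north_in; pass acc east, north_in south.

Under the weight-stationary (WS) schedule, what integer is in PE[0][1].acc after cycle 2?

WS on a 3×3 grid — tracing PE[0][1] and its feeders:
  t=0 PE[0][0]: acc=63 h=7 v=63
  t=0 PE[0][1]: acc=0 h=0 v=0
  t=1 PE[0][0]: acc=54 h=6 v=54
  t=1 PE[0][1]: acc=7 h=7 v=7
  t=2 PE[0][0]: acc=0 h=0 v=0
  t=2 PE[0][1]: acc=6 h=6 v=6

PE[0][1].acc = 6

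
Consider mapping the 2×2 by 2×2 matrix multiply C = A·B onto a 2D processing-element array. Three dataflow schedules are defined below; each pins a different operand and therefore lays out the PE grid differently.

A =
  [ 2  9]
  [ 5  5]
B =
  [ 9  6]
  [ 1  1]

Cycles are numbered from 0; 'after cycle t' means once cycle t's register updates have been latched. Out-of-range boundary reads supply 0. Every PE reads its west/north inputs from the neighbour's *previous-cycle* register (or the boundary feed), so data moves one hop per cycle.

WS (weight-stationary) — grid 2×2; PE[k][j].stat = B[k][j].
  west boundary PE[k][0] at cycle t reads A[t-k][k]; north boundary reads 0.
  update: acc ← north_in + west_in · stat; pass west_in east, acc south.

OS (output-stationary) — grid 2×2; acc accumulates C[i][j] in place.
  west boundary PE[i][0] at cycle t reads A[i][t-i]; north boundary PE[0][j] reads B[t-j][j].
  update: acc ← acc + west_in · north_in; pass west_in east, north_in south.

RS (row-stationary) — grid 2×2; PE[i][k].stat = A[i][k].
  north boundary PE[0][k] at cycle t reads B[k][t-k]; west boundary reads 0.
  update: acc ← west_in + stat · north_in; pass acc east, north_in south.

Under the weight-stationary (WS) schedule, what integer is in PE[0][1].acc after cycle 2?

PE[0][1].acc = 30

WS on a 2×2 grid — tracing PE[0][1] and its feeders:
  t=0 PE[0][0]: acc=18 h=2 v=18
  t=0 PE[0][1]: acc=0 h=0 v=0
  t=1 PE[0][0]: acc=45 h=5 v=45
  t=1 PE[0][1]: acc=12 h=2 v=12
  t=2 PE[0][0]: acc=0 h=0 v=0
  t=2 PE[0][1]: acc=30 h=5 v=30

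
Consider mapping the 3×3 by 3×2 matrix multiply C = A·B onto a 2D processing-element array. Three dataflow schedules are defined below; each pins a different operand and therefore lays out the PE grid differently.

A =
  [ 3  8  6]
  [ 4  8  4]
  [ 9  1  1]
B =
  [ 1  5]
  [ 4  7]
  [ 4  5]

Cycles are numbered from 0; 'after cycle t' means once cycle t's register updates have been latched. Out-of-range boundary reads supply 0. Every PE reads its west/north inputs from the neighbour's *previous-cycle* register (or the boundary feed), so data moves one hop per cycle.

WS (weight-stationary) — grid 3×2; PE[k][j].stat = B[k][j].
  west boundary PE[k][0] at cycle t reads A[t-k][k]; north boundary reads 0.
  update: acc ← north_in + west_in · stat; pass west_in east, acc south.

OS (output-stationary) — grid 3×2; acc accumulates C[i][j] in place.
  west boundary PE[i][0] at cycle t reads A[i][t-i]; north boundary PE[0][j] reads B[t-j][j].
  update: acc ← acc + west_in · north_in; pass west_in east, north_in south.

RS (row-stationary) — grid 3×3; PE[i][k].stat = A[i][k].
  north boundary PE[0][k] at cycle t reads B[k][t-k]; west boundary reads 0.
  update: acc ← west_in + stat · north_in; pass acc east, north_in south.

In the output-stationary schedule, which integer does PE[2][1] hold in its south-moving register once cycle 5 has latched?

Tracing OS — 3×2 array, target PE[2][1]:
  after 0 — PE[1][1] acc=0, pass-E 0, pass-S 0
  after 0 — PE[2][0] acc=0, pass-E 0, pass-S 0
  after 0 — PE[2][1] acc=0, pass-E 0, pass-S 0
  after 1 — PE[1][1] acc=0, pass-E 0, pass-S 0
  after 1 — PE[2][0] acc=0, pass-E 0, pass-S 0
  after 1 — PE[2][1] acc=0, pass-E 0, pass-S 0
  after 2 — PE[1][1] acc=20, pass-E 4, pass-S 5
  after 2 — PE[2][0] acc=9, pass-E 9, pass-S 1
  after 2 — PE[2][1] acc=0, pass-E 0, pass-S 0
  after 3 — PE[1][1] acc=76, pass-E 8, pass-S 7
  after 3 — PE[2][0] acc=13, pass-E 1, pass-S 4
  after 3 — PE[2][1] acc=45, pass-E 9, pass-S 5
  after 4 — PE[1][1] acc=96, pass-E 4, pass-S 5
  after 4 — PE[2][0] acc=17, pass-E 1, pass-S 4
  after 4 — PE[2][1] acc=52, pass-E 1, pass-S 7
  after 5 — PE[1][1] acc=96, pass-E 0, pass-S 0
  after 5 — PE[2][0] acc=17, pass-E 0, pass-S 0
  after 5 — PE[2][1] acc=57, pass-E 1, pass-S 5

register = 5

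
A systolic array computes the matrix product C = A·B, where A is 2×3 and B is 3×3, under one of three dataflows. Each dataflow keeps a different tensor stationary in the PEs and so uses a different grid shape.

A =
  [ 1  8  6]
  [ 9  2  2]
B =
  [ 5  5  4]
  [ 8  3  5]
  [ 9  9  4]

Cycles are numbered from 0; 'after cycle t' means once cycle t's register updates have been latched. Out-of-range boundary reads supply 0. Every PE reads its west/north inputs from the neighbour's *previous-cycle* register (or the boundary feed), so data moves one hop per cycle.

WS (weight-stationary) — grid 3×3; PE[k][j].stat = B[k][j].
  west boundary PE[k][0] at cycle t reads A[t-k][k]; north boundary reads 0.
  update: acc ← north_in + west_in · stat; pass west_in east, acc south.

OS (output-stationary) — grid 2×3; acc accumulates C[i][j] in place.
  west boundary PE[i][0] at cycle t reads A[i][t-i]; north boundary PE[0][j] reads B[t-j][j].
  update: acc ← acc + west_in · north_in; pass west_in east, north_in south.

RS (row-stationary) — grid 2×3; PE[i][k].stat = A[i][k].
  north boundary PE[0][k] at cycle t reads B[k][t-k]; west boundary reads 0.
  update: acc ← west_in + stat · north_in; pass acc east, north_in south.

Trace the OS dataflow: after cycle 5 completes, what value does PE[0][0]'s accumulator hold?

OS 2×3: PE[0][0] cycle-by-cycle (with neighbour feeds):
  0: (0,0).acc=5  regs=<1,5>
  1: (0,0).acc=69  regs=<8,8>
  2: (0,0).acc=123  regs=<6,9>
  3: (0,0).acc=123  regs=<0,0>
  4: (0,0).acc=123  regs=<0,0>
  5: (0,0).acc=123  regs=<0,0>

PE[0][0].acc = 123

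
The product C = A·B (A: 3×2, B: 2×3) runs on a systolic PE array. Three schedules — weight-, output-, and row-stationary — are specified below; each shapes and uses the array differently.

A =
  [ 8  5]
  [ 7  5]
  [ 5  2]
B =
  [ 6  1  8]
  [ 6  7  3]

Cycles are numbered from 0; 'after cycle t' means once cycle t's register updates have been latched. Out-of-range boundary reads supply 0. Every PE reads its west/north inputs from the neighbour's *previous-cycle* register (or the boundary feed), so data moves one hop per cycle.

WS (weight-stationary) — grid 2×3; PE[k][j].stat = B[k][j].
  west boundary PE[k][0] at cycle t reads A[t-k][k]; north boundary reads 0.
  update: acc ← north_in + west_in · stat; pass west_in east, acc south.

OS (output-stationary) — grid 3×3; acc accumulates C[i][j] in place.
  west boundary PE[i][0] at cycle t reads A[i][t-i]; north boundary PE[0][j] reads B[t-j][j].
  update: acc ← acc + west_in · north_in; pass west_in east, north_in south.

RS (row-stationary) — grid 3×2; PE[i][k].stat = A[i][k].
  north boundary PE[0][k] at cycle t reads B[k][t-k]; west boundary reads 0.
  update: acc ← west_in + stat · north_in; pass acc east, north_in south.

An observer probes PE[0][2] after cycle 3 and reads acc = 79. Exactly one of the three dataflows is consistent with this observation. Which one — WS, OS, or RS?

dataflow = OS

WS (2×3 grid), PE[0][2]:
  0: (0,2).acc=0  regs=<0,0>
  1: (0,2).acc=0  regs=<0,0>
  2: (0,2).acc=64  regs=<8,64>
  3: (0,2).acc=56  regs=<7,56>
OS (3×3 grid), PE[0][2]:
  0: (0,2).acc=0  regs=<0,0>
  1: (0,2).acc=0  regs=<0,0>
  2: (0,2).acc=64  regs=<8,8>
  3: (0,2).acc=79  regs=<5,3>
— RS: 3×2 array has no PE[0][2].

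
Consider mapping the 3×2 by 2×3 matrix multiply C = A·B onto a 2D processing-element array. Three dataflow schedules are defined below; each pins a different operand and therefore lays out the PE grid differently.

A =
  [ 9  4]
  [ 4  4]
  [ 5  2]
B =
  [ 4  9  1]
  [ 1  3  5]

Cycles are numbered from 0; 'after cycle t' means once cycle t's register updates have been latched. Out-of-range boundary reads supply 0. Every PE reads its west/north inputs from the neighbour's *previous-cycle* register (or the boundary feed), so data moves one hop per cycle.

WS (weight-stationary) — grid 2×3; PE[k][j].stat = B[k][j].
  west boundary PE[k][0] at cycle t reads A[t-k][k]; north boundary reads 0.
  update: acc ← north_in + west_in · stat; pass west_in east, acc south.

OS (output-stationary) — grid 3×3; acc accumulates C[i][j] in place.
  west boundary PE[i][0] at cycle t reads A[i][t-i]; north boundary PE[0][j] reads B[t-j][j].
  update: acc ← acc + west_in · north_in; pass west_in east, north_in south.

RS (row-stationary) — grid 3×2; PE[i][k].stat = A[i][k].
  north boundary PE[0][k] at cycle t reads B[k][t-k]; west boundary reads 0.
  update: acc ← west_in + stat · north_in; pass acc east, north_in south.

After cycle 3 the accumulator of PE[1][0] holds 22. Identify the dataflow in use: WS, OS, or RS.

dataflow = WS

Under WS (2×3), PE[1][0]:
  t=0 PE[1][0]: acc=0 h=0 v=0
  t=1 PE[1][0]: acc=40 h=4 v=40
  t=2 PE[1][0]: acc=20 h=4 v=20
  t=3 PE[1][0]: acc=22 h=2 v=22
Under OS (3×3), PE[1][0]:
  t=0 PE[1][0]: acc=0 h=0 v=0
  t=1 PE[1][0]: acc=16 h=4 v=4
  t=2 PE[1][0]: acc=20 h=4 v=1
  t=3 PE[1][0]: acc=20 h=0 v=0
Under RS (3×2), PE[1][0]:
  t=0 PE[1][0]: acc=0 h=0 v=0
  t=1 PE[1][0]: acc=16 h=16 v=4
  t=2 PE[1][0]: acc=36 h=36 v=9
  t=3 PE[1][0]: acc=4 h=4 v=1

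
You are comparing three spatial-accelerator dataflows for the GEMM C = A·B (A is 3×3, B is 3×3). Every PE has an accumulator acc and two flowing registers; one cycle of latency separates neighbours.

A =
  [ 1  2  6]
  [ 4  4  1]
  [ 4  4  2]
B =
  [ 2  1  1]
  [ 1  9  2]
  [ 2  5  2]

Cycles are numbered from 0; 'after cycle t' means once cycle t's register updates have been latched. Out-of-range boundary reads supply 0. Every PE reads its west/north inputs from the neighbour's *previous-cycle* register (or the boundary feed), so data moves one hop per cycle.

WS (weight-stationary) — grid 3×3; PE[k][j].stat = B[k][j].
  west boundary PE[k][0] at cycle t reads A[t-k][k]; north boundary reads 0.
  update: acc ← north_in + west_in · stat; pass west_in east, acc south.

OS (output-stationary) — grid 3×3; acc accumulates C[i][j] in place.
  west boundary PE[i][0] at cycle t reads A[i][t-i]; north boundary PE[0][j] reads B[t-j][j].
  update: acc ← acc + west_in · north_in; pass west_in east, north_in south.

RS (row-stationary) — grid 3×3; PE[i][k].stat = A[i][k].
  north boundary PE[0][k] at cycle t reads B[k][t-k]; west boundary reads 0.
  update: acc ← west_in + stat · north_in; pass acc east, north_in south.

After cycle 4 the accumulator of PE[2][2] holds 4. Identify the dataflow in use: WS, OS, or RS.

— WS: 3×3; PE[2][2] trace:
  c0 r2c2: 0 / 0 / 0
  c1 r2c2: 0 / 0 / 0
  c2 r2c2: 0 / 0 / 0
  c3 r2c2: 0 / 0 / 0
  c4 r2c2: 17 / 6 / 17
— OS: 3×3; PE[2][2] trace:
  c0 r2c2: 0 / 0 / 0
  c1 r2c2: 0 / 0 / 0
  c2 r2c2: 0 / 0 / 0
  c3 r2c2: 0 / 0 / 0
  c4 r2c2: 4 / 4 / 1
— RS: 3×3; PE[2][2] trace:
  c0 r2c2: 0 / 0 / 0
  c1 r2c2: 0 / 0 / 0
  c2 r2c2: 0 / 0 / 0
  c3 r2c2: 0 / 0 / 0
  c4 r2c2: 16 / 16 / 2

dataflow = OS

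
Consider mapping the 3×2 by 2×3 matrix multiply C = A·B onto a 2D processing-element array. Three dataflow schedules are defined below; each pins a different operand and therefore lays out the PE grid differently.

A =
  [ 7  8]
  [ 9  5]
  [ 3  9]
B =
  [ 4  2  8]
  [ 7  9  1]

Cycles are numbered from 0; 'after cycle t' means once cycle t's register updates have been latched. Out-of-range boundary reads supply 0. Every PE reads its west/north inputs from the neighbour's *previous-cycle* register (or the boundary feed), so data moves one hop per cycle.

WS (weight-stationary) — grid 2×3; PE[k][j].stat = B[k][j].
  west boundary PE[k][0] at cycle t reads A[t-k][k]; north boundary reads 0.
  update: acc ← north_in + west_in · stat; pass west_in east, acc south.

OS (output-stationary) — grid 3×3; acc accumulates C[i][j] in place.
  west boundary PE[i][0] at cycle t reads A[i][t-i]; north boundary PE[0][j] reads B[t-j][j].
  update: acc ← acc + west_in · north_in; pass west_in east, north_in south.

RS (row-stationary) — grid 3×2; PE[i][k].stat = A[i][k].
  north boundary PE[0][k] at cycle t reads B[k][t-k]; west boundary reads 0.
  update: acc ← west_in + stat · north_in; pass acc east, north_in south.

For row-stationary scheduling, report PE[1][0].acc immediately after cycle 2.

PE[1][0].acc = 18

RS 3×2: PE[1][0] cycle-by-cycle (with neighbour feeds):
  c0 r0c0: 28 / 28 / 4
  c0 r1c0: 0 / 0 / 0
  c1 r0c0: 14 / 14 / 2
  c1 r1c0: 36 / 36 / 4
  c2 r0c0: 56 / 56 / 8
  c2 r1c0: 18 / 18 / 2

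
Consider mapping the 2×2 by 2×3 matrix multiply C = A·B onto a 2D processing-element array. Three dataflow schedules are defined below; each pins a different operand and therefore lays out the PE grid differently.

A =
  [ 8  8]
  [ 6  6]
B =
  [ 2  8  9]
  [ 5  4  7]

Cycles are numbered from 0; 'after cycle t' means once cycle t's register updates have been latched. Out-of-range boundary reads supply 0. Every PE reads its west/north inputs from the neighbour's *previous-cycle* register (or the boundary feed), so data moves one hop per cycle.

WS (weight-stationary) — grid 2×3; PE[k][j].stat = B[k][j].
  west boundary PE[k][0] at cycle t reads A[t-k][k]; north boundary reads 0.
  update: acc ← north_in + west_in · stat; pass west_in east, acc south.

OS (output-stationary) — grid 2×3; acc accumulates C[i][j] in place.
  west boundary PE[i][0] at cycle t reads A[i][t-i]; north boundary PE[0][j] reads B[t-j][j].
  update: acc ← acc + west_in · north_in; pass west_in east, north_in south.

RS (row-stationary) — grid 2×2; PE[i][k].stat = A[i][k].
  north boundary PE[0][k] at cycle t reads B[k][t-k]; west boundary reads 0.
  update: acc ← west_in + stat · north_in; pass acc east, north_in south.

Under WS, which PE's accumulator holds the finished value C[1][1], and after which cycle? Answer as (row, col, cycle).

(row, col, cycle) = (1, 1, 3)

WS: C[1][1] accumulates in PE[1][1]:
  step 0 · PE1,1: acc=0; fwd→0 fwd↓0
  step 1 · PE1,1: acc=0; fwd→0 fwd↓0
  step 2 · PE1,1: acc=96; fwd→8 fwd↓96
  step 3 · PE1,1: acc=72; fwd→6 fwd↓72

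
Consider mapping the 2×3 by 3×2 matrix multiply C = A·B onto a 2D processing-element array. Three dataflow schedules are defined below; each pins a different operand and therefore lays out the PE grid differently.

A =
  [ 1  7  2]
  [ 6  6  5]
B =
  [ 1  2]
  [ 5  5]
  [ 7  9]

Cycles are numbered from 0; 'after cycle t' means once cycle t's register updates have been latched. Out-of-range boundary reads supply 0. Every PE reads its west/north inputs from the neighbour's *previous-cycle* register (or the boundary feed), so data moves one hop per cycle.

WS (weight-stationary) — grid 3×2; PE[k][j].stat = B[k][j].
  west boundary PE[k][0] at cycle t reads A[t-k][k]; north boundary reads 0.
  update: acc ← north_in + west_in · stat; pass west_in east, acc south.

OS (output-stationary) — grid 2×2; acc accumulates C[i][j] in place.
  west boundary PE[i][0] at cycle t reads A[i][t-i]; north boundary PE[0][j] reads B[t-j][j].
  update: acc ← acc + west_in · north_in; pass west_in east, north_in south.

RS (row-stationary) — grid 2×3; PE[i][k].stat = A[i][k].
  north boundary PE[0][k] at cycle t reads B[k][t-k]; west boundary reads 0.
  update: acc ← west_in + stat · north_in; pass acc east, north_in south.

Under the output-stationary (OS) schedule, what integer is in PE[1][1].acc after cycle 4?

PE[1][1].acc = 87

OS (2×2). Following PE[1][1] plus its west/north inputs:
  @0  [0,1]  acc 0  |  →0  ↓0
  @0  [1,0]  acc 0  |  →0  ↓0
  @0  [1,1]  acc 0  |  →0  ↓0
  @1  [0,1]  acc 2  |  →1  ↓2
  @1  [1,0]  acc 6  |  →6  ↓1
  @1  [1,1]  acc 0  |  →0  ↓0
  @2  [0,1]  acc 37  |  →7  ↓5
  @2  [1,0]  acc 36  |  →6  ↓5
  @2  [1,1]  acc 12  |  →6  ↓2
  @3  [0,1]  acc 55  |  →2  ↓9
  @3  [1,0]  acc 71  |  →5  ↓7
  @3  [1,1]  acc 42  |  →6  ↓5
  @4  [0,1]  acc 55  |  →0  ↓0
  @4  [1,0]  acc 71  |  →0  ↓0
  @4  [1,1]  acc 87  |  →5  ↓9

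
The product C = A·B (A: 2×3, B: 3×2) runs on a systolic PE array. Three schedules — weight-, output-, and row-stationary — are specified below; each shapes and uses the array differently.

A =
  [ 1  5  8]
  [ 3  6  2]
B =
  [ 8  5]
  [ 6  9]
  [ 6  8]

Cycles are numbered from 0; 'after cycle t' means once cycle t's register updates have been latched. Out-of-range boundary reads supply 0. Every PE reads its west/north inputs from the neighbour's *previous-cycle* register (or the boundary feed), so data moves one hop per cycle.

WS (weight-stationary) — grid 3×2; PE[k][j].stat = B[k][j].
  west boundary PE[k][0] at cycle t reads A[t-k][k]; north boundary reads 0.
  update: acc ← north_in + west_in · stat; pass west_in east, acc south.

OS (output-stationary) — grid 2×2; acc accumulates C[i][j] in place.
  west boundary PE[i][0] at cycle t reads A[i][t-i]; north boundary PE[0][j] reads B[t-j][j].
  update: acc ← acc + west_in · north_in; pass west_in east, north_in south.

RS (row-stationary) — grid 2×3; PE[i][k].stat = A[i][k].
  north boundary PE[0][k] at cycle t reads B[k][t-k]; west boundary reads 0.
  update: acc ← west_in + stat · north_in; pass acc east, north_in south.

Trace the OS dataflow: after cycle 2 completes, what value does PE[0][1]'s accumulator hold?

OS 2×2: PE[0][1] cycle-by-cycle (with neighbour feeds):
  cycle 0: PE[0][0] → acc 8, east 1, south 8
  cycle 0: PE[0][1] → acc 0, east 0, south 0
  cycle 1: PE[0][0] → acc 38, east 5, south 6
  cycle 1: PE[0][1] → acc 5, east 1, south 5
  cycle 2: PE[0][0] → acc 86, east 8, south 6
  cycle 2: PE[0][1] → acc 50, east 5, south 9

PE[0][1].acc = 50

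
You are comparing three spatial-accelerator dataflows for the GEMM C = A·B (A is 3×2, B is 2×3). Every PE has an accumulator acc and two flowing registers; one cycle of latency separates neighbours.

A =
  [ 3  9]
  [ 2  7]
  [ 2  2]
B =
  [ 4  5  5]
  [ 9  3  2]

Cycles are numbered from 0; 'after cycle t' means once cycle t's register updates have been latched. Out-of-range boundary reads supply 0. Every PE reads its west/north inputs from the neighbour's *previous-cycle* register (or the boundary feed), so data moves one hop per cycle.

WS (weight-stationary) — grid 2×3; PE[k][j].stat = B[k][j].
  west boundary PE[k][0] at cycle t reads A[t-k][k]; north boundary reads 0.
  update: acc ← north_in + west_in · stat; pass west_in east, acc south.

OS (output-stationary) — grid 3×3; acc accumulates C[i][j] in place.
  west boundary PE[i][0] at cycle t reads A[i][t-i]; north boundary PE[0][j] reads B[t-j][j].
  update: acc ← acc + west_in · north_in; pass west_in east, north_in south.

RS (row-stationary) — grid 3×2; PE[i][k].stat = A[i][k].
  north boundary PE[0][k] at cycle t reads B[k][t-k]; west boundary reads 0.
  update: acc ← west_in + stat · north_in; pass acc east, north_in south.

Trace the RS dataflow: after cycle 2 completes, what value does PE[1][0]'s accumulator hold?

Tracing RS — 3×2 array, target PE[1][0]:
  0: (0,0).acc=12  regs=<12,4>
  0: (1,0).acc=0  regs=<0,0>
  1: (0,0).acc=15  regs=<15,5>
  1: (1,0).acc=8  regs=<8,4>
  2: (0,0).acc=15  regs=<15,5>
  2: (1,0).acc=10  regs=<10,5>

PE[1][0].acc = 10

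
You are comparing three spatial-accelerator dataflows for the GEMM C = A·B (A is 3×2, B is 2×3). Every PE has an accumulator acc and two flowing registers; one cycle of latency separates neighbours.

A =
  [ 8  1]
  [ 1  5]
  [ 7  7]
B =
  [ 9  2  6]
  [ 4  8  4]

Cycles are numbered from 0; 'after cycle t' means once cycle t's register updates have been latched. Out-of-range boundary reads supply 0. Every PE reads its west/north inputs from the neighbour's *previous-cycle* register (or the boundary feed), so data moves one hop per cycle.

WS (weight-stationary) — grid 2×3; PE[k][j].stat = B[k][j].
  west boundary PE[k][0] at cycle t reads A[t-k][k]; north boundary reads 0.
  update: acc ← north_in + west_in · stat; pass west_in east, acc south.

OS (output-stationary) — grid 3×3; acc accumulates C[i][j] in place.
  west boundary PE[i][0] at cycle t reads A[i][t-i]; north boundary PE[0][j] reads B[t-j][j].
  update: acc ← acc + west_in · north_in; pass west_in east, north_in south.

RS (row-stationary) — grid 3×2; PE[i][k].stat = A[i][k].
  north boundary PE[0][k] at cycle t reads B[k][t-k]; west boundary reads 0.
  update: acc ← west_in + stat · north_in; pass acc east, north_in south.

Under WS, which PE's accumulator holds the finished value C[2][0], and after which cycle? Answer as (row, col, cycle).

Under WS, C[2][0] lands at PE[1][0]:
  after 0 — PE[1][0] acc=0, pass-E 0, pass-S 0
  after 1 — PE[1][0] acc=76, pass-E 1, pass-S 76
  after 2 — PE[1][0] acc=29, pass-E 5, pass-S 29
  after 3 — PE[1][0] acc=91, pass-E 7, pass-S 91

(row, col, cycle) = (1, 0, 3)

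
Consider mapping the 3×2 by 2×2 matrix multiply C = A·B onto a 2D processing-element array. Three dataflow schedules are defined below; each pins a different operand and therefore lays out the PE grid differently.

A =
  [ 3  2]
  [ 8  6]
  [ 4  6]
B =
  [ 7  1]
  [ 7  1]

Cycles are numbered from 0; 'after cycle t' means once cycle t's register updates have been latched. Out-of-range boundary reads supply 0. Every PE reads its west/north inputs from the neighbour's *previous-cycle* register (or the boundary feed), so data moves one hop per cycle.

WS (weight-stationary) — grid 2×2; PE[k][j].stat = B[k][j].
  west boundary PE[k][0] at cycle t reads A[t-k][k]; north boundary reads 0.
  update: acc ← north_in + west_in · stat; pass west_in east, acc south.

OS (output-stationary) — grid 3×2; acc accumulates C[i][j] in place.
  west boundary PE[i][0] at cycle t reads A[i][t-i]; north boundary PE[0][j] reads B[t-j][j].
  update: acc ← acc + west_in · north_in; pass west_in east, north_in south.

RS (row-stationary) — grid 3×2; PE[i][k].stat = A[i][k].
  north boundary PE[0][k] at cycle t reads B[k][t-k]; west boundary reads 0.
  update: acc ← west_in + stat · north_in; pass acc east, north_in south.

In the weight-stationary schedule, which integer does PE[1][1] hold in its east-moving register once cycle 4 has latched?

WS 2×2: PE[1][1] cycle-by-cycle (with neighbour feeds):
  after 0 — PE[0][1] acc=0, pass-E 0, pass-S 0
  after 0 — PE[1][0] acc=0, pass-E 0, pass-S 0
  after 0 — PE[1][1] acc=0, pass-E 0, pass-S 0
  after 1 — PE[0][1] acc=3, pass-E 3, pass-S 3
  after 1 — PE[1][0] acc=35, pass-E 2, pass-S 35
  after 1 — PE[1][1] acc=0, pass-E 0, pass-S 0
  after 2 — PE[0][1] acc=8, pass-E 8, pass-S 8
  after 2 — PE[1][0] acc=98, pass-E 6, pass-S 98
  after 2 — PE[1][1] acc=5, pass-E 2, pass-S 5
  after 3 — PE[0][1] acc=4, pass-E 4, pass-S 4
  after 3 — PE[1][0] acc=70, pass-E 6, pass-S 70
  after 3 — PE[1][1] acc=14, pass-E 6, pass-S 14
  after 4 — PE[0][1] acc=0, pass-E 0, pass-S 0
  after 4 — PE[1][0] acc=0, pass-E 0, pass-S 0
  after 4 — PE[1][1] acc=10, pass-E 6, pass-S 10

register = 6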